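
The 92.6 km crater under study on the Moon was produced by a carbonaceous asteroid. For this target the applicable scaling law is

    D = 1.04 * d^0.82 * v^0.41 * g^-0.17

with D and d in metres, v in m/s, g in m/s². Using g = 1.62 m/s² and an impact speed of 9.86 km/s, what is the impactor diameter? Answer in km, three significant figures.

d ≈ 12.1 km

Rearranging for d: d = [D / (1.04 · 9860^0.41 · 1.62^-0.17)]^(1/0.82).
D = 92600 m.
9860^0.41 = 43.40
1.62^-0.17 = 0.9213
Denominator = 1.04 × 43.40 × 0.9213 = 41.58
D / 41.58 = 92600 / 41.58 = 2227
d = 2227^(1/0.82) = 2227^1.2195 = 12093 m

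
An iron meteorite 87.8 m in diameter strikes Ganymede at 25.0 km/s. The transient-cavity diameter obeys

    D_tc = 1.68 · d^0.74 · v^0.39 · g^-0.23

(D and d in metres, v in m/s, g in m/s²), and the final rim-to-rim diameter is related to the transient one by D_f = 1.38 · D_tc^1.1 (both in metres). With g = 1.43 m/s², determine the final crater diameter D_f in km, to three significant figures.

v = 25000 m/s.
d^0.74 = 87.8^0.74 = 27.43
v^0.39 = 25000^0.39 = 51.90
g^-0.23 = 1.43^-0.23 = 0.9210
D_tc = 1.68 × 27.43 × 51.90 × 0.9210 = 2203 m
D_f = 1.38 × (2203)^1.1 = 6564 m
     = 6.564 km

D_f ≈ 6.56 km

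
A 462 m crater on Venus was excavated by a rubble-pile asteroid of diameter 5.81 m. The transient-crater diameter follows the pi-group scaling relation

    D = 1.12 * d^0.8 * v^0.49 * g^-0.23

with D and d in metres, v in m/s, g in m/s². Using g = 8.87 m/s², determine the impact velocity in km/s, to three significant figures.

v ≈ 34.3 km/s

Rearranging for v: v = [D / (1.12 · 5.81^0.8 · 8.87^-0.23)]^(1/0.49).
5.81^0.8 = 4.086
8.87^-0.23 = 0.6053
Denominator = 1.12 × 4.086 × 0.6053 = 2.770
D / 2.770 = 462 / 2.770 = 166.8
v = 166.8^(1/0.49) = 166.8^2.0408 = 34281 m/s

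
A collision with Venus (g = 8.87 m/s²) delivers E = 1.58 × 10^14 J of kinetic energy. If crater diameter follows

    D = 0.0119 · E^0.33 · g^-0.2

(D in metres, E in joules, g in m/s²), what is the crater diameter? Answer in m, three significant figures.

D ≈ 373 m

E^0.33 = (1.58 × 10^14)^0.33 = 4.848 × 10^4
g^-0.2 = 8.87^-0.2 = 0.6463
D = 0.0119 × 4.848 × 10^4 × 0.6463 = 372.9 m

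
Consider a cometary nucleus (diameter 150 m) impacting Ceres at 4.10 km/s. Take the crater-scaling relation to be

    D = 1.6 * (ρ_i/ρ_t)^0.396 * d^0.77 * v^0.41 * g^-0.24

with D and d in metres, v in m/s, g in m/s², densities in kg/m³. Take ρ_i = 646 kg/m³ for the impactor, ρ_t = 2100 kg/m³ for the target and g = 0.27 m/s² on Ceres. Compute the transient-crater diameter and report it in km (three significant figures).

D ≈ 1.97 km

In SI units: v = 4100 m/s.
(ρ_i/ρ_t)^0.396 = (646/2100)^0.396 = 0.6270
d^0.77 = 150^0.77 = 47.38
v^0.41 = 4100^0.41 = 30.29
g^-0.24 = 0.27^-0.24 = 1.369
D = 1.6 × 0.6270 × 47.38 × 30.29 × 1.369 = 1971 m
   = 1.971 km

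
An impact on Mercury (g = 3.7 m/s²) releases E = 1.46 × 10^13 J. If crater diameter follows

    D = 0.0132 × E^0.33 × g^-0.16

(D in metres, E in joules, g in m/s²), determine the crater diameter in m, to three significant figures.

E^0.33 = (1.46 × 10^13)^0.33 = 2.209 × 10^4
g^-0.16 = 3.7^-0.16 = 0.8111
D = 0.0132 × 2.209 × 10^4 × 0.8111 = 236.5 m

D ≈ 237 m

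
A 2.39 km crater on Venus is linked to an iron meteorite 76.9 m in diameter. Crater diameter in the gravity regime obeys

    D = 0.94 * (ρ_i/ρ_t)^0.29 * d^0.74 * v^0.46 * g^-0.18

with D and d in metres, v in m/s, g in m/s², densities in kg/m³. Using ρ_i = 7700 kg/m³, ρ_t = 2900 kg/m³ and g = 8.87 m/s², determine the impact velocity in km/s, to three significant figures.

v ≈ 29.7 km/s

Rearranging for v: v = [D / (0.94 · (7700/2900)^0.29 · 76.9^0.74 · 8.87^-0.18)]^(1/0.46).
D = 2390 m.
(7700/2900)^0.29 = 1.327
76.9^0.74 = 24.86
8.87^-0.18 = 0.6751
Denominator = 0.94 × 1.327 × 24.86 × 0.6751 = 20.93
D / 20.93 = 2390 / 20.93 = 114.2
v = 114.2^(1/0.46) = 114.2^2.1739 = 29728 m/s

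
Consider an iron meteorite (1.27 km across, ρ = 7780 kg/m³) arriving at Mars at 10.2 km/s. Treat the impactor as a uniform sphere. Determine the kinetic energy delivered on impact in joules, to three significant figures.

E ≈ 4.34 × 10^20 J

d = 1270 m; v = 10200 m/s.
Mass m = (π/6) ρ d³ = (π/6) × 7780 × (1270)³ = 8.344 × 10^12 kg
E = ½ m v² = 0.5 × 8.344 × 10^12 × (10200)² = 4.341 × 10^20 J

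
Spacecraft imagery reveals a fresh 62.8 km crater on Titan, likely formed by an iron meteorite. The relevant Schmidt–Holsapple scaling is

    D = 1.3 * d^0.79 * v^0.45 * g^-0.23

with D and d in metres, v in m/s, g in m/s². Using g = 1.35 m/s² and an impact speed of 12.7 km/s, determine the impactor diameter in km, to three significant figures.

Rearranging for d: d = [D / (1.3 · 12700^0.45 · 1.35^-0.23)]^(1/0.79).
D = 62800 m.
12700^0.45 = 70.26
1.35^-0.23 = 0.9333
Denominator = 1.3 × 70.26 × 0.9333 = 85.25
D / 85.25 = 62800 / 85.25 = 736.7
d = 736.7^(1/0.79) = 736.7^1.2658 = 4260 m

d ≈ 4.26 km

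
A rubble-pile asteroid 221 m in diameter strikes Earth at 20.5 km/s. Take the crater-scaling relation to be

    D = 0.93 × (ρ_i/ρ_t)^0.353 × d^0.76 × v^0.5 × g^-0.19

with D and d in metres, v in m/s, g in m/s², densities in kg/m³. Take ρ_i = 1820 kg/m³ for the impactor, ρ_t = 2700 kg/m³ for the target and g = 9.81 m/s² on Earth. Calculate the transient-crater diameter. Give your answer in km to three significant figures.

D ≈ 4.54 km

In SI units: v = 20500 m/s.
(ρ_i/ρ_t)^0.353 = (1820/2700)^0.353 = 0.8700
d^0.76 = 221^0.76 = 60.50
v^0.5 = 20500^0.5 = 143.2
g^-0.19 = 9.81^-0.19 = 0.6480
D = 0.93 × 0.8700 × 60.50 × 143.2 × 0.6480 = 4542 m
   = 4.542 km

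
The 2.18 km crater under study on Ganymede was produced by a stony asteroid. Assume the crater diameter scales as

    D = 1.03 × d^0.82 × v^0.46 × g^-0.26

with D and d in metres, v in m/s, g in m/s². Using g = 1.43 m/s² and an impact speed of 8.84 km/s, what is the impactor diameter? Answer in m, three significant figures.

Rearranging for d: d = [D / (1.03 · 8840^0.46 · 1.43^-0.26)]^(1/0.82).
D = 2180 m.
8840^0.46 = 65.37
1.43^-0.26 = 0.9112
Denominator = 1.03 × 65.37 × 0.9112 = 61.35
D / 61.35 = 2180 / 61.35 = 35.53
d = 35.53^(1/0.82) = 35.53^1.2195 = 77.79 m

d ≈ 77.8 m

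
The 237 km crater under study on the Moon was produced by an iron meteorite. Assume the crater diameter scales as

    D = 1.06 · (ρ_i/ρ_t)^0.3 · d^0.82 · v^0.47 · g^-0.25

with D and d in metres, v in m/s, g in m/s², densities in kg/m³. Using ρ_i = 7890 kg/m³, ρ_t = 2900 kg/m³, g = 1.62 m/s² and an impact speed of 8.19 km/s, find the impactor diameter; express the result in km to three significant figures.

Rearranging for d: d = [D / (1.06 · (7890/2900)^0.3 · 8190^0.47 · 1.62^-0.25)]^(1/0.82).
D = 237000 m.
(7890/2900)^0.3 = 1.350
8190^0.47 = 69.06
1.62^-0.25 = 0.8864
Denominator = 1.06 × 1.350 × 69.06 × 0.8864 = 87.60
D / 87.60 = 237000 / 87.60 = 2705
d = 2705^(1/0.82) = 2705^1.2195 = 15329 m

d ≈ 15.3 km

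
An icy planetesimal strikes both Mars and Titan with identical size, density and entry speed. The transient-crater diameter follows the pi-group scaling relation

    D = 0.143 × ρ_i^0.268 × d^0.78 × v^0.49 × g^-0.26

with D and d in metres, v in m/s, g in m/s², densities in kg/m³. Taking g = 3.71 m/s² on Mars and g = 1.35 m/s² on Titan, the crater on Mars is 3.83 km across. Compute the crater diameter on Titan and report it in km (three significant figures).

All impactor-dependent factors cancel in the ratio, leaving D_Titan/D_Mars = (g_Titan/g_Mars)^-0.26.
(1.35/3.71)^-0.26 = 0.3639^-0.26 = 1.301
D_Titan = 1.301 × 3.83 km = 4.98 km

D ≈ 4.98 km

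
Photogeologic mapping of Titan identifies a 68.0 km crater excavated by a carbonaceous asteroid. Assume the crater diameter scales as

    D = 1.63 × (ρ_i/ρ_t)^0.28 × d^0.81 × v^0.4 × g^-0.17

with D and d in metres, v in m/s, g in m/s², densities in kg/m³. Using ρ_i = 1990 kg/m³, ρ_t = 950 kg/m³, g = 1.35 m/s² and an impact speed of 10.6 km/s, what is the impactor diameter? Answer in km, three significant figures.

Rearranging for d: d = [D / (1.63 · (1990/950)^0.28 · 10600^0.4 · 1.35^-0.17)]^(1/0.81).
D = 68000 m.
(1990/950)^0.28 = 1.230
10600^0.4 = 40.75
1.35^-0.17 = 0.9503
Denominator = 1.63 × 1.230 × 40.75 × 0.9503 = 77.64
D / 77.64 = 68000 / 77.64 = 875.8
d = 875.8^(1/0.81) = 875.8^1.2346 = 4292 m

d ≈ 4.29 km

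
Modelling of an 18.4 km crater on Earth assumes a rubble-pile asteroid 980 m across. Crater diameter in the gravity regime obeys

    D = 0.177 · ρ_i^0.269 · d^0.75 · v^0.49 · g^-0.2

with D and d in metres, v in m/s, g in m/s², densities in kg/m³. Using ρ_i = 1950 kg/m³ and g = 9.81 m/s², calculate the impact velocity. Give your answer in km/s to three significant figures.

v ≈ 18.1 km/s

Rearranging for v: v = [D / (0.177 · 1950^0.269 · 980^0.75 · 9.81^-0.2)]^(1/0.49).
D = 18400 m.
1950^0.269 = 7.674
980^0.75 = 175.2
9.81^-0.2 = 0.6334
Denominator = 0.177 × 7.674 × 175.2 × 0.6334 = 150.7
D / 150.7 = 18400 / 150.7 = 122.1
v = 122.1^(1/0.49) = 122.1^2.0408 = 18137 m/s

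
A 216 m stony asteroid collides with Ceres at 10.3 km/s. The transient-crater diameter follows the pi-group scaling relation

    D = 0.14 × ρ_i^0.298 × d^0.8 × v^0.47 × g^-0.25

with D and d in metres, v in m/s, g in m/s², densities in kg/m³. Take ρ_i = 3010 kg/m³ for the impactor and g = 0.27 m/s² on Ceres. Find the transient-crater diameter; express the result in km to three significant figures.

D ≈ 12.0 km

In SI units: v = 10300 m/s.
ρ_i^0.298 = 3010^0.298 = 10.88
d^0.8 = 216^0.8 = 73.72
v^0.47 = 10300^0.47 = 76.92
g^-0.25 = 0.27^-0.25 = 1.387
D = 0.14 × 10.88 × 73.72 × 76.92 × 1.387 = 11980 m
   = 11.98 km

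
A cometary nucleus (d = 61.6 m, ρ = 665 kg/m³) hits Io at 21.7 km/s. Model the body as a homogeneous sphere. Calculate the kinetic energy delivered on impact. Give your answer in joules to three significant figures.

v = 21700 m/s.
Mass m = (π/6) ρ d³ = (π/6) × 665 × (61.6)³ = 8.139 × 10^7 kg
E = ½ m v² = 0.5 × 8.139 × 10^7 × (21700)² = 1.916 × 10^16 J

E ≈ 1.92 × 10^16 J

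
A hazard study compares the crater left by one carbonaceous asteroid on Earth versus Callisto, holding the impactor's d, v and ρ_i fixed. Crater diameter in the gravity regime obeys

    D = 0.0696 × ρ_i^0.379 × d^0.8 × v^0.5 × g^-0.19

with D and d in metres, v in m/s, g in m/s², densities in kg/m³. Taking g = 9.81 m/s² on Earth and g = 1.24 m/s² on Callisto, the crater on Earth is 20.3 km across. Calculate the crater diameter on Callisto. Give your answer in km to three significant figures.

All impactor-dependent factors cancel in the ratio, leaving D_Callisto/D_Earth = (g_Callisto/g_Earth)^-0.19.
(1.24/9.81)^-0.19 = 0.1264^-0.19 = 1.481
D_Callisto = 1.481 × 20.3 km = 30.1 km

D ≈ 30.1 km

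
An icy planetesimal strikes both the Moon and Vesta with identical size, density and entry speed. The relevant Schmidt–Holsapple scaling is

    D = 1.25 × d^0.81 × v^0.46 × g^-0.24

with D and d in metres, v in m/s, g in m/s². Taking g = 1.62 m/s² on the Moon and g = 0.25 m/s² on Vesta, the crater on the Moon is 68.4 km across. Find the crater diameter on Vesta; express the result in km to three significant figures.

D ≈ 107 km

All impactor-dependent factors cancel in the ratio, leaving D_Vesta/D_Moon = (g_Vesta/g_Moon)^-0.24.
(0.25/1.62)^-0.24 = 0.1543^-0.24 = 1.566
D_Vesta = 1.566 × 68.4 km = 107 km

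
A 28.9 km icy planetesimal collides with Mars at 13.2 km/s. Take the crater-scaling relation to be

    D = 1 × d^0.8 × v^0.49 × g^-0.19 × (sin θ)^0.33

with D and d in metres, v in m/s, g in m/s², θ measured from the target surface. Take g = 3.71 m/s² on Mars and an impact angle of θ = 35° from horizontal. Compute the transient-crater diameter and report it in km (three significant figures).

In SI units: d = 28900 m, v = 13200 m/s.
d^0.8 = 28900^0.8 = 3704
v^0.49 = 13200^0.49 = 104.5
g^-0.19 = 3.71^-0.19 = 0.7795
(sin 35°)^0.33 = 0.5736^0.33 = 0.8324
D = 1 × 3704 × 104.5 × 0.7795 × 0.8324 = 2.512 × 10^5 m
   = 251.2 km

D ≈ 251 km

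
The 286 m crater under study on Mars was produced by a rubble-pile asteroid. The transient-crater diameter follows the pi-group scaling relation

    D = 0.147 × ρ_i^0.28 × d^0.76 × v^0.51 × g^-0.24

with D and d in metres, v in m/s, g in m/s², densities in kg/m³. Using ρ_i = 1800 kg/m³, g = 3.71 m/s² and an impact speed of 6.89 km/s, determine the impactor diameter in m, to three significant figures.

d ≈ 5.40 m

Rearranging for d: d = [D / (0.147 · 1800^0.28 · 6890^0.51 · 3.71^-0.24)]^(1/0.76).
1800^0.28 = 8.156
6890^0.51 = 90.68
3.71^-0.24 = 0.7300
Denominator = 0.147 × 8.156 × 90.68 × 0.7300 = 79.36
D / 79.36 = 286 / 79.36 = 3.604
d = 3.604^(1/0.76) = 3.604^1.3158 = 5.403 m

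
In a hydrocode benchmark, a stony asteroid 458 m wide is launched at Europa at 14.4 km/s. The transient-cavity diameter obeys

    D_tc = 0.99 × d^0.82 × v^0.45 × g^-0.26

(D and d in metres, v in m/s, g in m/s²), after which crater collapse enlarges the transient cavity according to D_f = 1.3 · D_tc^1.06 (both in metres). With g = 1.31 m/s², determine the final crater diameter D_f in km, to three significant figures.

D_f ≈ 23.6 km

v = 14400 m/s.
d^0.82 = 458^0.82 = 152.0
v^0.45 = 14400^0.45 = 74.35
g^-0.26 = 1.31^-0.26 = 0.9322
D_tc = 0.99 × 152.0 × 74.35 × 0.9322 = 10430 m
D_f = 1.3 × (10430)^1.06 = 23622 m
     = 23.62 km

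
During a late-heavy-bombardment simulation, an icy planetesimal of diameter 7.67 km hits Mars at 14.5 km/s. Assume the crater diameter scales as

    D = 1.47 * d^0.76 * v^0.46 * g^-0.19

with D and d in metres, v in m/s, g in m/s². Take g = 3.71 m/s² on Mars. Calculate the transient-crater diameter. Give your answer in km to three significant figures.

D ≈ 84.3 km

In SI units: d = 7670 m, v = 14500 m/s.
d^0.76 = 7670^0.76 = 896.3
v^0.46 = 14500^0.46 = 82.08
g^-0.19 = 3.71^-0.19 = 0.7795
D = 1.47 × 896.3 × 82.08 × 0.7795 = 84299 m
   = 84.30 km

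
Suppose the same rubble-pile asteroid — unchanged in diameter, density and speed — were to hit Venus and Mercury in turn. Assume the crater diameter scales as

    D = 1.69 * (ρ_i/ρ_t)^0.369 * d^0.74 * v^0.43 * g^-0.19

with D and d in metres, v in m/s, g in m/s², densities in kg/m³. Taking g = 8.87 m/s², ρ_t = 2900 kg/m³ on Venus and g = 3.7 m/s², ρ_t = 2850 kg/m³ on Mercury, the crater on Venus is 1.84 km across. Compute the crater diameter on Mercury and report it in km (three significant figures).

The impactor-only factors (d, v, ρ_i) cancel in the ratio, leaving D_Mercury/D_Venus = (g_Mercury/g_Venus)^-0.19 · (ρ_t,Venus/ρ_t,Mercury)^0.369.
(3.7/8.87)^-0.19 = 0.4171^-0.19 = 1.181
(2900/2850)^0.369 = 1.018^0.369 = 1.007
Ratio = 1.181 × 1.007 = 1.189
D_Mercury = 1.189 × 1.84 km = 2.19 km

D ≈ 2.19 km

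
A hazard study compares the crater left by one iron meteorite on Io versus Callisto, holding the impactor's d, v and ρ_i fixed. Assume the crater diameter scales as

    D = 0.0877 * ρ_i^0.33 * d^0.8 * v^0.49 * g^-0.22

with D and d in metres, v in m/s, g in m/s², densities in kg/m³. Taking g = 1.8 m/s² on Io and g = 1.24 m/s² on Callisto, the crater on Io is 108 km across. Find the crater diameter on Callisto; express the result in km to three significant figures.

All impactor-dependent factors cancel in the ratio, leaving D_Callisto/D_Io = (g_Callisto/g_Io)^-0.22.
(1.24/1.8)^-0.22 = 0.6889^-0.22 = 1.085
D_Callisto = 1.085 × 108 km = 117 km

D ≈ 117 km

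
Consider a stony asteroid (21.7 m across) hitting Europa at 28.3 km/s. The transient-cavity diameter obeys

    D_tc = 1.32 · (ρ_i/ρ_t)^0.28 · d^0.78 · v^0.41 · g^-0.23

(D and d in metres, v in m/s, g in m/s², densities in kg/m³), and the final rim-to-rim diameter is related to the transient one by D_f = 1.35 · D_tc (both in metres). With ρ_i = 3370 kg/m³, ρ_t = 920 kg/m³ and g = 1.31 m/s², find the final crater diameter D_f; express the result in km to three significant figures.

D_f ≈ 1.78 km

v = 28300 m/s.
(ρ_i/ρ_t)^0.28 = (3370/920)^0.28 = 1.438
d^0.78 = 21.7^0.78 = 11.03
v^0.41 = 28300^0.41 = 66.87
g^-0.23 = 1.31^-0.23 = 0.9398
D_tc = 1.32 × 1.438 × 11.03 × 66.87 × 0.9398 = 1316 m
D_f = 1.35 × 1316 = 1777 m
     = 1.777 km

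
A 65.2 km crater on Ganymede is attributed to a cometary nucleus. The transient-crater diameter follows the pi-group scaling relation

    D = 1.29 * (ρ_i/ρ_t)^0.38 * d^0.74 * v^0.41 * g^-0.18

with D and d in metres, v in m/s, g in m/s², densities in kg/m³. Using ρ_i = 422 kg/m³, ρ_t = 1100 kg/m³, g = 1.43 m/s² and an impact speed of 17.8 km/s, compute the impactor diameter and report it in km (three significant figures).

d ≈ 17.9 km

Rearranging for d: d = [D / (1.29 · (422/1100)^0.38 · 17800^0.41 · 1.43^-0.18)]^(1/0.74).
D = 65200 m.
(422/1100)^0.38 = 0.6948
17800^0.41 = 55.29
1.43^-0.18 = 0.9376
Denominator = 1.29 × 0.6948 × 55.29 × 0.9376 = 46.46
D / 46.46 = 65200 / 46.46 = 1403
d = 1403^(1/0.74) = 1403^1.3514 = 17903 m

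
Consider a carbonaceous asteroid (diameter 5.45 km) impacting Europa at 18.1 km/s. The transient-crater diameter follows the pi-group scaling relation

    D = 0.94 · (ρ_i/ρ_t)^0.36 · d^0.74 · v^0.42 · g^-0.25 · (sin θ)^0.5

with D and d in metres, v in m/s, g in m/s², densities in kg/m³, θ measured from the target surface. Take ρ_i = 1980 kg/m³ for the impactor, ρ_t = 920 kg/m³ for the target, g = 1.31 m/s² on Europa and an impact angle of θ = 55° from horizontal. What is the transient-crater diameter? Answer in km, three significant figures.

In SI units: d = 5450 m, v = 18100 m/s.
(ρ_i/ρ_t)^0.36 = (1980/920)^0.36 = 1.318
d^0.74 = 5450^0.74 = 582.0
v^0.42 = 18100^0.42 = 61.41
g^-0.25 = 1.31^-0.25 = 0.9347
(sin 55°)^0.5 = 0.8192^0.5 = 0.9051
D = 0.94 × 1.318 × 582.0 × 61.41 × 0.9347 × 0.9051 = 37461 m
   = 37.46 km

D ≈ 37.5 km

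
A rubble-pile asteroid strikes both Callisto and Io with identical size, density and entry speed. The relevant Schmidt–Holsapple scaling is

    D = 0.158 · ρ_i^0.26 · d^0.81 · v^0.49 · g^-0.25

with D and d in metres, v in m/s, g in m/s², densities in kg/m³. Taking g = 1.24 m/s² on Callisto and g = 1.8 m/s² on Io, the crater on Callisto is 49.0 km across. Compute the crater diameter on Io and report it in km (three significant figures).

D ≈ 44.6 km

All impactor-dependent factors cancel in the ratio, leaving D_Io/D_Callisto = (g_Io/g_Callisto)^-0.25.
(1.8/1.24)^-0.25 = 1.452^-0.25 = 0.9110
D_Io = 0.9110 × 49.0 km = 44.6 km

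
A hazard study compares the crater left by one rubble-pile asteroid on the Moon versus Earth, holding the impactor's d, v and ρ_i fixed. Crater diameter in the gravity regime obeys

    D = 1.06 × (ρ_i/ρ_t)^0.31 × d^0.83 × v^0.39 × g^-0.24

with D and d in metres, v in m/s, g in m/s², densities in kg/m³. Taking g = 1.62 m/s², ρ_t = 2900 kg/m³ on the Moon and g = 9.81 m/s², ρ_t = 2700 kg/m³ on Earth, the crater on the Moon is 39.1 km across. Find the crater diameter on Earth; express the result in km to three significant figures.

D ≈ 25.9 km

The impactor-only factors (d, v, ρ_i) cancel in the ratio, leaving D_Earth/D_Moon = (g_Earth/g_Moon)^-0.24 · (ρ_t,Moon/ρ_t,Earth)^0.31.
(9.81/1.62)^-0.24 = 6.056^-0.24 = 0.6490
(2900/2700)^0.31 = 1.074^0.31 = 1.022
Ratio = 0.6490 × 1.022 = 0.6633
D_Earth = 0.6633 × 39.1 km = 25.9 km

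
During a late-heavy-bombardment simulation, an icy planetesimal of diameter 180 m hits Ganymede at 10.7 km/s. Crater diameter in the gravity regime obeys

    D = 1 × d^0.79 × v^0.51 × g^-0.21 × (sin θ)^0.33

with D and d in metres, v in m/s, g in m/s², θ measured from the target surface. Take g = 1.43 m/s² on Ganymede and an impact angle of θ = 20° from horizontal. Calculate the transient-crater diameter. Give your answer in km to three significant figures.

D ≈ 4.47 km

In SI units: v = 10700 m/s.
d^0.79 = 180^0.79 = 60.49
v^0.51 = 10700^0.51 = 113.5
g^-0.21 = 1.43^-0.21 = 0.9276
(sin 20°)^0.33 = 0.3420^0.33 = 0.7018
D = 1 × 60.49 × 113.5 × 0.9276 × 0.7018 = 4469 m
   = 4.469 km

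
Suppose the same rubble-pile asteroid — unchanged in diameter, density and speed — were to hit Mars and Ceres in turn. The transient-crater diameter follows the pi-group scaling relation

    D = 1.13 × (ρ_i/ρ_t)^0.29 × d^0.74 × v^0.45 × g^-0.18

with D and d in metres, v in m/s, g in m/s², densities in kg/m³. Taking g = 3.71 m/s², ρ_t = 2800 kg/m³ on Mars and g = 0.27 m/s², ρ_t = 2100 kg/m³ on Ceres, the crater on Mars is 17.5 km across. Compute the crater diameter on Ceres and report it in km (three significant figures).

The impactor-only factors (d, v, ρ_i) cancel in the ratio, leaving D_Ceres/D_Mars = (g_Ceres/g_Mars)^-0.18 · (ρ_t,Mars/ρ_t,Ceres)^0.29.
(0.27/3.71)^-0.18 = 0.07278^-0.18 = 1.603
(2800/2100)^0.29 = 1.333^0.29 = 1.087
Ratio = 1.603 × 1.087 = 1.742
D_Ceres = 1.742 × 17.5 km = 30.5 km

D ≈ 30.5 km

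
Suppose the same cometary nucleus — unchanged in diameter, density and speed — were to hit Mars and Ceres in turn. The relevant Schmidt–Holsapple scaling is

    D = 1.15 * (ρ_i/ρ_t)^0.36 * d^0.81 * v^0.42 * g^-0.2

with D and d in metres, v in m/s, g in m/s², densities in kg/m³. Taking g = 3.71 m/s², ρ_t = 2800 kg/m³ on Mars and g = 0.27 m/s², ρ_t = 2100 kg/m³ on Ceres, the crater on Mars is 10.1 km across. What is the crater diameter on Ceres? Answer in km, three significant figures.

The impactor-only factors (d, v, ρ_i) cancel in the ratio, leaving D_Ceres/D_Mars = (g_Ceres/g_Mars)^-0.2 · (ρ_t,Mars/ρ_t,Ceres)^0.36.
(0.27/3.71)^-0.2 = 0.07278^-0.2 = 1.689
(2800/2100)^0.36 = 1.333^0.36 = 1.109
Ratio = 1.689 × 1.109 = 1.873
D_Ceres = 1.873 × 10.1 km = 18.9 km

D ≈ 18.9 km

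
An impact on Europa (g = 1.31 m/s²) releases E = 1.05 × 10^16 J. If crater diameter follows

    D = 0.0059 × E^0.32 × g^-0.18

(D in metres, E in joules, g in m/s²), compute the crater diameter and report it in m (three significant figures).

E^0.32 = (1.05 × 10^16)^0.32 = 1.339 × 10^5
g^-0.18 = 1.31^-0.18 = 0.9526
D = 0.0059 × 1.339 × 10^5 × 0.9526 = 752.6 m

D ≈ 753 m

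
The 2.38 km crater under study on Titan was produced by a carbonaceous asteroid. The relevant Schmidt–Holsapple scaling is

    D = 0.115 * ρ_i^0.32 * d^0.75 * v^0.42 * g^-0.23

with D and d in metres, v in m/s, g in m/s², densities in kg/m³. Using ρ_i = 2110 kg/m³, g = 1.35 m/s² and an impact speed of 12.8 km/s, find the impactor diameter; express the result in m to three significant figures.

d ≈ 119 m

Rearranging for d: d = [D / (0.115 · 2110^0.32 · 12800^0.42 · 1.35^-0.23)]^(1/0.75).
D = 2380 m.
2110^0.32 = 11.58
12800^0.42 = 53.09
1.35^-0.23 = 0.9333
Denominator = 0.115 × 11.58 × 53.09 × 0.9333 = 65.98
D / 65.98 = 2380 / 65.98 = 36.07
d = 36.07^(1/0.75) = 36.07^1.3333 = 119.2 m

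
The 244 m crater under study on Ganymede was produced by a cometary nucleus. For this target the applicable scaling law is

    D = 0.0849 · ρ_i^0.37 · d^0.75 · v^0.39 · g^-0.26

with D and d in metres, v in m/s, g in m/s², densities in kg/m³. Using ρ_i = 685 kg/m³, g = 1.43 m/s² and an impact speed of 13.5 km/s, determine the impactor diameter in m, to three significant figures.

d ≈ 13.1 m

Rearranging for d: d = [D / (0.0849 · 685^0.37 · 13500^0.39 · 1.43^-0.26)]^(1/0.75).
685^0.37 = 11.20
13500^0.39 = 40.82
1.43^-0.26 = 0.9112
Denominator = 0.0849 × 11.20 × 40.82 × 0.9112 = 35.37
D / 35.37 = 244 / 35.37 = 6.899
d = 6.899^(1/0.75) = 6.899^1.3333 = 13.13 m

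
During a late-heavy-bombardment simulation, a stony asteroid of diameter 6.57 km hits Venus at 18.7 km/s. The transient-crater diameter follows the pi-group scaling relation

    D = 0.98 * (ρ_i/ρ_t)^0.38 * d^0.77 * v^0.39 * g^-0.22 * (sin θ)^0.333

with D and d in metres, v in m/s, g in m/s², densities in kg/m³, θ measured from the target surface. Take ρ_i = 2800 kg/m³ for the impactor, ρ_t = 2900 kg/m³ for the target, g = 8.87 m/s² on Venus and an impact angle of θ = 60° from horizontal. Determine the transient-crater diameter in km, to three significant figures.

In SI units: d = 6570 m, v = 18700 m/s.
(ρ_i/ρ_t)^0.38 = (2800/2900)^0.38 = 0.9868
d^0.77 = 6570^0.77 = 870.0
v^0.39 = 18700^0.39 = 46.35
g^-0.22 = 8.87^-0.22 = 0.6187
(sin 60°)^0.333 = 0.8660^0.333 = 0.9532
D = 0.98 × 0.9868 × 870.0 × 46.35 × 0.6187 × 0.9532 = 22998 m
   = 23.00 km

D ≈ 23.0 km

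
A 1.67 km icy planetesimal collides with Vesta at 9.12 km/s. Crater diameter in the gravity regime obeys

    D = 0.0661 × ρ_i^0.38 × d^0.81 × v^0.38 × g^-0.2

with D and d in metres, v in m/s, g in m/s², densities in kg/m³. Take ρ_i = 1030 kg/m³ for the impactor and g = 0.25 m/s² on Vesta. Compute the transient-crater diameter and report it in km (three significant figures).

In SI units: d = 1670 m, v = 9120 m/s.
ρ_i^0.38 = 1030^0.38 = 13.96
d^0.81 = 1670^0.81 = 407.8
v^0.38 = 9120^0.38 = 31.97
g^-0.2 = 0.25^-0.2 = 1.320
D = 0.0661 × 13.96 × 407.8 × 31.97 × 1.320 = 15880 m
   = 15.88 km

D ≈ 15.9 km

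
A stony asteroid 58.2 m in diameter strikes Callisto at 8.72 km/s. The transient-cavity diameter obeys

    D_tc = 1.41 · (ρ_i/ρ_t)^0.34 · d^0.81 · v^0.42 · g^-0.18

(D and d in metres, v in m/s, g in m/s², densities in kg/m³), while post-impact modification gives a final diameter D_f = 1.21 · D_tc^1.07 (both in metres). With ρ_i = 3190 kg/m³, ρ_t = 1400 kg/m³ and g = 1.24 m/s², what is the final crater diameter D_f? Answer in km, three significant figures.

v = 8720 m/s.
(ρ_i/ρ_t)^0.34 = (3190/1400)^0.34 = 1.323
d^0.81 = 58.2^0.81 = 26.89
v^0.42 = 8720^0.42 = 45.19
g^-0.18 = 1.24^-0.18 = 0.9620
D_tc = 1.41 × 1.323 × 26.89 × 45.19 × 0.9620 = 2181 m
D_f = 1.21 × (2181)^1.07 = 4520 m
     = 4.520 km

D_f ≈ 4.52 km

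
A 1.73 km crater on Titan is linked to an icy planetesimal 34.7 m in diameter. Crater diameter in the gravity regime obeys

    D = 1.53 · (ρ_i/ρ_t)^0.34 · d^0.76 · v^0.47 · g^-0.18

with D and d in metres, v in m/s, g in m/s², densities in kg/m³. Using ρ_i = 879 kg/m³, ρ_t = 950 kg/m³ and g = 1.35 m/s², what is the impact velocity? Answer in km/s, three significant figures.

Rearranging for v: v = [D / (1.53 · (879/950)^0.34 · 34.7^0.76 · 1.35^-0.18)]^(1/0.47).
D = 1730 m.
(879/950)^0.34 = 0.9739
34.7^0.76 = 14.81
1.35^-0.18 = 0.9474
Denominator = 1.53 × 0.9739 × 14.81 × 0.9474 = 20.91
D / 20.91 = 1730 / 20.91 = 82.74
v = 82.74^(1/0.47) = 82.74^2.1277 = 12032 m/s

v ≈ 12.0 km/s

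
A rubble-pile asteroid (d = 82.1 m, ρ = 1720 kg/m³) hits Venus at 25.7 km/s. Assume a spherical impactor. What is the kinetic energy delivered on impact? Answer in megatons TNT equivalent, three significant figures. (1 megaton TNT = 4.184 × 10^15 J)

v = 25700 m/s.
Mass m = (π/6) ρ d³ = (π/6) × 1720 × (82.1)³ = 4.984 × 10^8 kg
E = ½ m v² = 0.5 × 4.984 × 10^8 × (25700)² = 1.646 × 10^17 J
   = 1.646 × 10^17 / 4.184×10^15 = 39.34 Mt

E ≈ 39.3 Mt TNT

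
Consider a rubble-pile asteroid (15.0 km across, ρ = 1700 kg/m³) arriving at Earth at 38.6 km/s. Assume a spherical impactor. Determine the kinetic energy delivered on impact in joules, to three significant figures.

d = 15000 m; v = 38600 m/s.
Mass m = (π/6) ρ d³ = (π/6) × 1700 × (15000)³ = 3.004 × 10^15 kg
E = ½ m v² = 0.5 × 3.004 × 10^15 × (38600)² = 2.238 × 10^24 J

E ≈ 2.24 × 10^24 J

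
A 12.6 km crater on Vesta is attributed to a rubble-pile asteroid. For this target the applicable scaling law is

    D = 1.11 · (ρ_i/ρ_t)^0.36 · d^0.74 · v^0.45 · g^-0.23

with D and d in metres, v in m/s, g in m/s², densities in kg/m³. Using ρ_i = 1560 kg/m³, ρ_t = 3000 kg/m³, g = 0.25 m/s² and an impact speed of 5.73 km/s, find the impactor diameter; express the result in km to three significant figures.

d ≈ 1.40 km

Rearranging for d: d = [D / (1.11 · (1560/3000)^0.36 · 5730^0.45 · 0.25^-0.23)]^(1/0.74).
D = 12600 m.
(1560/3000)^0.36 = 0.7902
5730^0.45 = 49.11
0.25^-0.23 = 1.376
Denominator = 1.11 × 0.7902 × 49.11 × 1.376 = 59.27
D / 59.27 = 12600 / 59.27 = 212.6
d = 212.6^(1/0.74) = 212.6^1.3514 = 1398 m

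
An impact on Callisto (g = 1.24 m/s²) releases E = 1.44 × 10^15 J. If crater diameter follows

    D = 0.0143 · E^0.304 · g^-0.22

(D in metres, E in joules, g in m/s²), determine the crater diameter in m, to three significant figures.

E^0.304 = (1.44 × 10^15)^0.304 = 4.056 × 10^4
g^-0.22 = 1.24^-0.22 = 0.9538
D = 0.0143 × 4.056 × 10^4 × 0.9538 = 553.2 m

D ≈ 553 m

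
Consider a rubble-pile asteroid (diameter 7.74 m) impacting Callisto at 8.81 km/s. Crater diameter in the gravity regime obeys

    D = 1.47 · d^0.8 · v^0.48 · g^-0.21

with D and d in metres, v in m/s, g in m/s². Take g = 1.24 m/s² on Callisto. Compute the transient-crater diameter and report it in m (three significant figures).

D ≈ 565 m

In SI units: v = 8810 m/s.
d^0.8 = 7.74^0.8 = 5.140
v^0.48 = 8810^0.48 = 78.27
g^-0.21 = 1.24^-0.21 = 0.9558
D = 1.47 × 5.140 × 78.27 × 0.9558 = 565.3 m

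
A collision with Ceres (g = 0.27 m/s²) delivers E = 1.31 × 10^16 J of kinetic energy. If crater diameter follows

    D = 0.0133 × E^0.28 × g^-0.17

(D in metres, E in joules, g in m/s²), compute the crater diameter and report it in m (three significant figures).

D ≈ 541 m

E^0.28 = (1.31 × 10^16)^0.28 = 3.257 × 10^4
g^-0.17 = 0.27^-0.17 = 1.249
D = 0.0133 × 3.257 × 10^4 × 1.249 = 541.0 m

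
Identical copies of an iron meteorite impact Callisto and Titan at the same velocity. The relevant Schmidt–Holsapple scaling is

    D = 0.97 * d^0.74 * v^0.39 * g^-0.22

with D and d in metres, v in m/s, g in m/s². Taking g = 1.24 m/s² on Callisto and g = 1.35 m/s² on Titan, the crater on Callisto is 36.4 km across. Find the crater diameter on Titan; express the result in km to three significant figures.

All impactor-dependent factors cancel in the ratio, leaving D_Titan/D_Callisto = (g_Titan/g_Callisto)^-0.22.
(1.35/1.24)^-0.22 = 1.089^-0.22 = 0.9814
D_Titan = 0.9814 × 36.4 km = 35.7 km

D ≈ 35.7 km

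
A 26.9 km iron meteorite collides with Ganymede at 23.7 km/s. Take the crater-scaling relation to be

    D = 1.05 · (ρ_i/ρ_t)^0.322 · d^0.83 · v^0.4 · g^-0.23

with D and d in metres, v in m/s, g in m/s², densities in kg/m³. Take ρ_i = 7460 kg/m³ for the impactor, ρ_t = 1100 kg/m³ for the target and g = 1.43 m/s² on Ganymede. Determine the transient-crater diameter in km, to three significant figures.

D ≈ 478 km

In SI units: d = 26900 m, v = 23700 m/s.
(ρ_i/ρ_t)^0.322 = (7460/1100)^0.322 = 1.852
d^0.83 = 26900^0.83 = 4750
v^0.4 = 23700^0.4 = 56.22
g^-0.23 = 1.43^-0.23 = 0.9210
D = 1.05 × 1.852 × 4750 × 56.22 × 0.9210 = 4.783 × 10^5 m
   = 478.3 km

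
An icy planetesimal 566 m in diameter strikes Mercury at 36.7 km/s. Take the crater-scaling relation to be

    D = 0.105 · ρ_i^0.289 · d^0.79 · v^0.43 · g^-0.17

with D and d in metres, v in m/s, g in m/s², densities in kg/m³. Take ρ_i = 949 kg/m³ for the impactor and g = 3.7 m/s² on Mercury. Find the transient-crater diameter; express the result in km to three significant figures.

D ≈ 8.37 km

In SI units: v = 36700 m/s.
ρ_i^0.289 = 949^0.289 = 7.252
d^0.79 = 566^0.79 = 149.5
v^0.43 = 36700^0.43 = 91.79
g^-0.17 = 3.7^-0.17 = 0.8006
D = 0.105 × 7.252 × 149.5 × 91.79 × 0.8006 = 8366 m
   = 8.366 km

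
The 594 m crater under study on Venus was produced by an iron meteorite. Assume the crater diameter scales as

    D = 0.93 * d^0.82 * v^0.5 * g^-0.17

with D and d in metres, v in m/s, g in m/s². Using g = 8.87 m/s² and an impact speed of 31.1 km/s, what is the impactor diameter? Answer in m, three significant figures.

d ≈ 7.55 m

Rearranging for d: d = [D / (0.93 · 31100^0.5 · 8.87^-0.17)]^(1/0.82).
31100^0.5 = 176.4
8.87^-0.17 = 0.6900
Denominator = 0.93 × 176.4 × 0.6900 = 113.2
D / 113.2 = 594 / 113.2 = 5.247
d = 5.247^(1/0.82) = 5.247^1.2195 = 7.550 m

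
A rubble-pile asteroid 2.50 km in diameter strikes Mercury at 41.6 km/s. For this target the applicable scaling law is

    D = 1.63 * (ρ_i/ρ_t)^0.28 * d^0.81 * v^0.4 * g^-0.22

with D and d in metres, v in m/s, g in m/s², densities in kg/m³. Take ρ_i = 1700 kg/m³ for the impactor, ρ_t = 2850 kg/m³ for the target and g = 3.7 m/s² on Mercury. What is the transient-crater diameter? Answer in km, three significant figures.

D ≈ 42.1 km

In SI units: d = 2500 m, v = 41600 m/s.
(ρ_i/ρ_t)^0.28 = (1700/2850)^0.28 = 0.8653
d^0.81 = 2500^0.81 = 565.4
v^0.4 = 41600^0.4 = 70.41
g^-0.22 = 3.7^-0.22 = 0.7499
D = 1.63 × 0.8653 × 565.4 × 70.41 × 0.7499 = 42106 m
   = 42.11 km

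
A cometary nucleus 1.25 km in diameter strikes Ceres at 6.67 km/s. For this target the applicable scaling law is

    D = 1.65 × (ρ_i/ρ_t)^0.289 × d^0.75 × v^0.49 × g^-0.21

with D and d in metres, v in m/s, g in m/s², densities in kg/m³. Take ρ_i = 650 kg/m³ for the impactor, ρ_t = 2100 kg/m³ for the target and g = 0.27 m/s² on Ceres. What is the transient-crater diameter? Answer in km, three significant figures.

In SI units: d = 1250 m, v = 6670 m/s.
(ρ_i/ρ_t)^0.289 = (650/2100)^0.289 = 0.7125
d^0.75 = 1250^0.75 = 210.2
v^0.49 = 6670^0.49 = 74.79
g^-0.21 = 0.27^-0.21 = 1.316
D = 1.65 × 0.7125 × 210.2 × 74.79 × 1.316 = 24322 m
   = 24.32 km

D ≈ 24.3 km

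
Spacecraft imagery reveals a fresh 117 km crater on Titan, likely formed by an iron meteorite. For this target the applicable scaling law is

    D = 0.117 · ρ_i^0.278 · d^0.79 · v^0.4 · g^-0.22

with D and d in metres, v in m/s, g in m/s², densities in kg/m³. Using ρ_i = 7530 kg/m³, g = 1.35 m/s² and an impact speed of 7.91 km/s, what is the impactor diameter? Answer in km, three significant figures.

Rearranging for d: d = [D / (0.117 · 7530^0.278 · 7910^0.4 · 1.35^-0.22)]^(1/0.79).
D = 117000 m.
7530^0.278 = 11.96
7910^0.4 = 36.25
1.35^-0.22 = 0.9361
Denominator = 0.117 × 11.96 × 36.25 × 0.9361 = 47.48
D / 47.48 = 117000 / 47.48 = 2464
d = 2464^(1/0.79) = 2464^1.2658 = 19640 m

d ≈ 19.6 km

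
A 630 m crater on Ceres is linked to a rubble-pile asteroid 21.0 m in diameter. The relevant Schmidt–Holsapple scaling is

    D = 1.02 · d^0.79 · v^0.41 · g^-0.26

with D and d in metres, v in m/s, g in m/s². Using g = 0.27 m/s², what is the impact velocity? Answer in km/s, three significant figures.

v ≈ 7.91 km/s

Rearranging for v: v = [D / (1.02 · 21^0.79 · 0.27^-0.26)]^(1/0.41).
21^0.79 = 11.08
0.27^-0.26 = 1.406
Denominator = 1.02 × 11.08 × 1.406 = 15.89
D / 15.89 = 630 / 15.89 = 39.65
v = 39.65^(1/0.41) = 39.65^2.439 = 7909 m/s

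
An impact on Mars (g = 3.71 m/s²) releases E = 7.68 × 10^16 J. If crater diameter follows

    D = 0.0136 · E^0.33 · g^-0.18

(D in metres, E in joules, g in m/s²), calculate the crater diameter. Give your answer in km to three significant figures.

D ≈ 4.01 km

E^0.33 = (7.68 × 10^16)^0.33 = 3.734 × 10^5
g^-0.18 = 3.71^-0.18 = 0.7898
D = 0.0136 × 3.734 × 10^5 × 0.7898 = 4011 m
   = 4.011 km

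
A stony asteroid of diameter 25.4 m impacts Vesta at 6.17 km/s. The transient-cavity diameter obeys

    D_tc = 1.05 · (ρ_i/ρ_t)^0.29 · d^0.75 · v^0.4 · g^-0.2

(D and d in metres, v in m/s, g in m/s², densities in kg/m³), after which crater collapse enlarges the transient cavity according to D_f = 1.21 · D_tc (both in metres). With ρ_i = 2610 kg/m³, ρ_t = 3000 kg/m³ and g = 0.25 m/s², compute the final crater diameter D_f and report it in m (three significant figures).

v = 6170 m/s.
(ρ_i/ρ_t)^0.29 = (2610/3000)^0.29 = 0.9604
d^0.75 = 25.4^0.75 = 11.31
v^0.4 = 6170^0.4 = 32.82
g^-0.2 = 0.25^-0.2 = 1.320
D_tc = 1.05 × 0.9604 × 11.31 × 32.82 × 1.320 = 494.1 m
D_f = 1.21 × 494.1 = 597.9 m

D_f ≈ 598 m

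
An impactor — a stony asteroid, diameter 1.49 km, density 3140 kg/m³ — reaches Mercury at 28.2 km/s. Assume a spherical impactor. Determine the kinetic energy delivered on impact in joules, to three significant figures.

E ≈ 2.16 × 10^21 J

d = 1490 m; v = 28200 m/s.
Mass m = (π/6) ρ d³ = (π/6) × 3140 × (1490)³ = 5.439 × 10^12 kg
E = ½ m v² = 0.5 × 5.439 × 10^12 × (28200)² = 2.163 × 10^21 J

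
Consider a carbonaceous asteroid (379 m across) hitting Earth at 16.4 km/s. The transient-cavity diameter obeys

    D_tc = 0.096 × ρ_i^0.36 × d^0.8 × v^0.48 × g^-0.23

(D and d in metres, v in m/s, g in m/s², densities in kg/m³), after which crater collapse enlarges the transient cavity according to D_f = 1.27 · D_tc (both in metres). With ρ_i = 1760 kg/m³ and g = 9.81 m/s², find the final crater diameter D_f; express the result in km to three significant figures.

v = 16400 m/s.
ρ_i^0.36 = 1760^0.36 = 14.74
d^0.8 = 379^0.8 = 115.6
v^0.48 = 16400^0.48 = 105.5
g^-0.23 = 9.81^-0.23 = 0.5914
D_tc = 0.096 × 14.74 × 115.6 × 105.5 × 0.5914 = 10210 m
D_f = 1.27 × 10210 = 12967 m
     = 12.97 km

D_f ≈ 13.0 km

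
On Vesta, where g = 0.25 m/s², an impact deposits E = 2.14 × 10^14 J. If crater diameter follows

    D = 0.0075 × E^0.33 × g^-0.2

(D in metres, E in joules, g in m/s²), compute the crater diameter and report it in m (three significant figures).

E^0.33 = (2.14 × 10^14)^0.33 = 5.358 × 10^4
g^-0.2 = 0.25^-0.2 = 1.320
D = 0.0075 × 5.358 × 10^4 × 1.320 = 530.4 m

D ≈ 530 m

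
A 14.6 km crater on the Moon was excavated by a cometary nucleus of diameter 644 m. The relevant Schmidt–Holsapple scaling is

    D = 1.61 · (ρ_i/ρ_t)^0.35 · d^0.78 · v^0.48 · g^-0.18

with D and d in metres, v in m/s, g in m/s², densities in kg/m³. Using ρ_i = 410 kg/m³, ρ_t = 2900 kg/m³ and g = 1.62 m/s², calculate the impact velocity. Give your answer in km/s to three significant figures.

Rearranging for v: v = [D / (1.61 · (410/2900)^0.35 · 644^0.78 · 1.62^-0.18)]^(1/0.48).
D = 14600 m.
(410/2900)^0.35 = 0.5042
644^0.78 = 155.2
1.62^-0.18 = 0.9168
Denominator = 1.61 × 0.5042 × 155.2 × 0.9168 = 115.5
D / 115.5 = 14600 / 115.5 = 126.4
v = 126.4^(1/0.48) = 126.4^2.0833 = 23909 m/s

v ≈ 23.9 km/s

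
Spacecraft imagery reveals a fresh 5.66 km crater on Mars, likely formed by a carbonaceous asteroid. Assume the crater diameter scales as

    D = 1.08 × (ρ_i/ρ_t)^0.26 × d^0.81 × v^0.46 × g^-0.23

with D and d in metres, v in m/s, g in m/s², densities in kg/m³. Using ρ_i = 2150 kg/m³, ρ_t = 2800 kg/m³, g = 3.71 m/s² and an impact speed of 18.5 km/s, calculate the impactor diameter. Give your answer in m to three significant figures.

Rearranging for d: d = [D / (1.08 · (2150/2800)^0.26 · 18500^0.46 · 3.71^-0.23)]^(1/0.81).
D = 5660 m.
(2150/2800)^0.26 = 0.9336
18500^0.46 = 91.81
3.71^-0.23 = 0.7397
Denominator = 1.08 × 0.9336 × 91.81 × 0.7397 = 68.47
D / 68.47 = 5660 / 68.47 = 82.66
d = 82.66^(1/0.81) = 82.66^1.2346 = 232.9 m

d ≈ 233 m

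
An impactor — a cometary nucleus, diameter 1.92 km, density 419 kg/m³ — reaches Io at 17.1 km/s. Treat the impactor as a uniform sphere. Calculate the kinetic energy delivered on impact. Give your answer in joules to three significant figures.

E ≈ 2.27 × 10^20 J

d = 1920 m; v = 17100 m/s.
Mass m = (π/6) ρ d³ = (π/6) × 419 × (1920)³ = 1.553 × 10^12 kg
E = ½ m v² = 0.5 × 1.553 × 10^12 × (17100)² = 2.271 × 10^20 J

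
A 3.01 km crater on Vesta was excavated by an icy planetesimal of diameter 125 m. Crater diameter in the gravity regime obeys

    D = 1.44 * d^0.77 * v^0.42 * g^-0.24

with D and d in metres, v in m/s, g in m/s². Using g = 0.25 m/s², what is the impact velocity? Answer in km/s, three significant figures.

Rearranging for v: v = [D / (1.44 · 125^0.77 · 0.25^-0.24)]^(1/0.42).
D = 3010 m.
125^0.77 = 41.17
0.25^-0.24 = 1.395
Denominator = 1.44 × 41.17 × 1.395 = 82.70
D / 82.70 = 3010 / 82.70 = 36.40
v = 36.40^(1/0.42) = 36.40^2.381 = 5212 m/s

v ≈ 5.21 km/s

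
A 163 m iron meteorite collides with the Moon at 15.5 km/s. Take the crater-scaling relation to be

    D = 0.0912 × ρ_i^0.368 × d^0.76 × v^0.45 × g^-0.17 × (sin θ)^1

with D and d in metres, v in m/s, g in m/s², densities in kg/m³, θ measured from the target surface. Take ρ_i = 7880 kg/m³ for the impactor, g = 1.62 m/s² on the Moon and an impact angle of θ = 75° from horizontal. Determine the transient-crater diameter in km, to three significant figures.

In SI units: v = 15500 m/s.
ρ_i^0.368 = 7880^0.368 = 27.16
d^0.76 = 163^0.76 = 48.00
v^0.45 = 15500^0.45 = 76.85
g^-0.17 = 1.62^-0.17 = 0.9213
(sin 75°)^1 = 0.9659^1 = 0.9659
D = 0.0912 × 27.16 × 48.00 × 76.85 × 0.9213 × 0.9659 = 8131 m
   = 8.131 km

D ≈ 8.13 km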